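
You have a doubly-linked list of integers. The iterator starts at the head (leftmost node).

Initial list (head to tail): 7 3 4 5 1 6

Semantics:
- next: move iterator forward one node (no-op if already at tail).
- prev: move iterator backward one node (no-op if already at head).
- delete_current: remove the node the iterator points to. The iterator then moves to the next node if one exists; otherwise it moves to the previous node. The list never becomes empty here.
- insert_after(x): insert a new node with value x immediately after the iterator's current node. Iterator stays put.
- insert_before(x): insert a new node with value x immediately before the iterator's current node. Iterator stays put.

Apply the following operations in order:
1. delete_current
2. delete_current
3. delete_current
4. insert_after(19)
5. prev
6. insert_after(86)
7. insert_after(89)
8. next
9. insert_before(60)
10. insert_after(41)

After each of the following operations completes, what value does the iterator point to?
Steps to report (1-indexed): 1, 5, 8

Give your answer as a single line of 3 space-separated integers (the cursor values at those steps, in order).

After 1 (delete_current): list=[3, 4, 5, 1, 6] cursor@3
After 2 (delete_current): list=[4, 5, 1, 6] cursor@4
After 3 (delete_current): list=[5, 1, 6] cursor@5
After 4 (insert_after(19)): list=[5, 19, 1, 6] cursor@5
After 5 (prev): list=[5, 19, 1, 6] cursor@5
After 6 (insert_after(86)): list=[5, 86, 19, 1, 6] cursor@5
After 7 (insert_after(89)): list=[5, 89, 86, 19, 1, 6] cursor@5
After 8 (next): list=[5, 89, 86, 19, 1, 6] cursor@89
After 9 (insert_before(60)): list=[5, 60, 89, 86, 19, 1, 6] cursor@89
After 10 (insert_after(41)): list=[5, 60, 89, 41, 86, 19, 1, 6] cursor@89

Answer: 3 5 89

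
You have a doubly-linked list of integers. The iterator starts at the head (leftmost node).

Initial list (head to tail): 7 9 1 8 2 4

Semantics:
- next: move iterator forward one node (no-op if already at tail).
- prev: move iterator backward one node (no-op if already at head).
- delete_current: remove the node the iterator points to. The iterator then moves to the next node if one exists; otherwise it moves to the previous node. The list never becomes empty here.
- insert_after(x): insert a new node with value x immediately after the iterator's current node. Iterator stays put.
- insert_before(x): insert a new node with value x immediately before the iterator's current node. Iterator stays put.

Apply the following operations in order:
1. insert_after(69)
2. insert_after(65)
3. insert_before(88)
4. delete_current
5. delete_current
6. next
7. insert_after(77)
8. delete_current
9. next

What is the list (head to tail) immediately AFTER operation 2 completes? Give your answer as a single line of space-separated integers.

After 1 (insert_after(69)): list=[7, 69, 9, 1, 8, 2, 4] cursor@7
After 2 (insert_after(65)): list=[7, 65, 69, 9, 1, 8, 2, 4] cursor@7

Answer: 7 65 69 9 1 8 2 4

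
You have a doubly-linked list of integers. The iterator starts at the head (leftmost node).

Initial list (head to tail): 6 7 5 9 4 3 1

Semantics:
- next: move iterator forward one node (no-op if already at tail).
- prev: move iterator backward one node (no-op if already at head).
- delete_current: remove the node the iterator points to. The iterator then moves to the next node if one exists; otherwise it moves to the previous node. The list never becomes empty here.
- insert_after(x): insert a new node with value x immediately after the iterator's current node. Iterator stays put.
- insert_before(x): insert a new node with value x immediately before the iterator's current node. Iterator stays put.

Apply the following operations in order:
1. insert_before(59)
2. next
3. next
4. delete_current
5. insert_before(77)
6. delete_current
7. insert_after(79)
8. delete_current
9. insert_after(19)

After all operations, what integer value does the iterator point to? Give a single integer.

After 1 (insert_before(59)): list=[59, 6, 7, 5, 9, 4, 3, 1] cursor@6
After 2 (next): list=[59, 6, 7, 5, 9, 4, 3, 1] cursor@7
After 3 (next): list=[59, 6, 7, 5, 9, 4, 3, 1] cursor@5
After 4 (delete_current): list=[59, 6, 7, 9, 4, 3, 1] cursor@9
After 5 (insert_before(77)): list=[59, 6, 7, 77, 9, 4, 3, 1] cursor@9
After 6 (delete_current): list=[59, 6, 7, 77, 4, 3, 1] cursor@4
After 7 (insert_after(79)): list=[59, 6, 7, 77, 4, 79, 3, 1] cursor@4
After 8 (delete_current): list=[59, 6, 7, 77, 79, 3, 1] cursor@79
After 9 (insert_after(19)): list=[59, 6, 7, 77, 79, 19, 3, 1] cursor@79

Answer: 79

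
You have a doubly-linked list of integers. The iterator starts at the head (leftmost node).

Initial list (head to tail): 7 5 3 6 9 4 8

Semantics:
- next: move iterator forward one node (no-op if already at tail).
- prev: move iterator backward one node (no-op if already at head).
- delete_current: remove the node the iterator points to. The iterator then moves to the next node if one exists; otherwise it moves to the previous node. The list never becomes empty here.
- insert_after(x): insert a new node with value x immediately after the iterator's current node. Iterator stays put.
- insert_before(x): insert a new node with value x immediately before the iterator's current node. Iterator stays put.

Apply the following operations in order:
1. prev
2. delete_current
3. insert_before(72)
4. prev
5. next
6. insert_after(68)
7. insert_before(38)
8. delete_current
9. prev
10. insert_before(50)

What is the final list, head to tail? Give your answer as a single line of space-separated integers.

After 1 (prev): list=[7, 5, 3, 6, 9, 4, 8] cursor@7
After 2 (delete_current): list=[5, 3, 6, 9, 4, 8] cursor@5
After 3 (insert_before(72)): list=[72, 5, 3, 6, 9, 4, 8] cursor@5
After 4 (prev): list=[72, 5, 3, 6, 9, 4, 8] cursor@72
After 5 (next): list=[72, 5, 3, 6, 9, 4, 8] cursor@5
After 6 (insert_after(68)): list=[72, 5, 68, 3, 6, 9, 4, 8] cursor@5
After 7 (insert_before(38)): list=[72, 38, 5, 68, 3, 6, 9, 4, 8] cursor@5
After 8 (delete_current): list=[72, 38, 68, 3, 6, 9, 4, 8] cursor@68
After 9 (prev): list=[72, 38, 68, 3, 6, 9, 4, 8] cursor@38
After 10 (insert_before(50)): list=[72, 50, 38, 68, 3, 6, 9, 4, 8] cursor@38

Answer: 72 50 38 68 3 6 9 4 8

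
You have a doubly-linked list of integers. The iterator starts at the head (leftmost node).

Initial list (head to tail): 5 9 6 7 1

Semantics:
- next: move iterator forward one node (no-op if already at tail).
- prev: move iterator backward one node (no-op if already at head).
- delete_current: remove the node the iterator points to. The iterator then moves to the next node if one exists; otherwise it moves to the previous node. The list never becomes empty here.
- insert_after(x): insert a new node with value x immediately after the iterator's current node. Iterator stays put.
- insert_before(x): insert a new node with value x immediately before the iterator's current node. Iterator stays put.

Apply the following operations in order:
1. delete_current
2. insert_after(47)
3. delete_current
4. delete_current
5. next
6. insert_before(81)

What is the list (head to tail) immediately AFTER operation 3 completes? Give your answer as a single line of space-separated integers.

Answer: 47 6 7 1

Derivation:
After 1 (delete_current): list=[9, 6, 7, 1] cursor@9
After 2 (insert_after(47)): list=[9, 47, 6, 7, 1] cursor@9
After 3 (delete_current): list=[47, 6, 7, 1] cursor@47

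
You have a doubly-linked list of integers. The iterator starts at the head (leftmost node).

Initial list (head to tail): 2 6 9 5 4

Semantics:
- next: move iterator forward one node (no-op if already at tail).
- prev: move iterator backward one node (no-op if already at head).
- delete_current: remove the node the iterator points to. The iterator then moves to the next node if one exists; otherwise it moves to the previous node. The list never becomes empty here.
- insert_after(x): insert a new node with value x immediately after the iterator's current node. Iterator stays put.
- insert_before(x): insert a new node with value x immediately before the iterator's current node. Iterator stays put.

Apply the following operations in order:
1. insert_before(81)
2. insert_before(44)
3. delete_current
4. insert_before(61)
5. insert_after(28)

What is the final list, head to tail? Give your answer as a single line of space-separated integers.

Answer: 81 44 61 6 28 9 5 4

Derivation:
After 1 (insert_before(81)): list=[81, 2, 6, 9, 5, 4] cursor@2
After 2 (insert_before(44)): list=[81, 44, 2, 6, 9, 5, 4] cursor@2
After 3 (delete_current): list=[81, 44, 6, 9, 5, 4] cursor@6
After 4 (insert_before(61)): list=[81, 44, 61, 6, 9, 5, 4] cursor@6
After 5 (insert_after(28)): list=[81, 44, 61, 6, 28, 9, 5, 4] cursor@6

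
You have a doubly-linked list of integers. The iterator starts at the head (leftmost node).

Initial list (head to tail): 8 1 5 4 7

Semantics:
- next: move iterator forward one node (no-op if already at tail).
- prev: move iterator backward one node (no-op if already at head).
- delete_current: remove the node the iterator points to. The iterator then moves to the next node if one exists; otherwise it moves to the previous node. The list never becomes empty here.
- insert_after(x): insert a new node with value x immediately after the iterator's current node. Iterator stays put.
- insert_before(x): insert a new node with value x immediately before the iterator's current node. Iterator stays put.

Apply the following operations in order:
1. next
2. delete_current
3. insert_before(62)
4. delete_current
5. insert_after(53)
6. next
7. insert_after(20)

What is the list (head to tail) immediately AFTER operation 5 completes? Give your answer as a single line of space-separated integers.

Answer: 8 62 4 53 7

Derivation:
After 1 (next): list=[8, 1, 5, 4, 7] cursor@1
After 2 (delete_current): list=[8, 5, 4, 7] cursor@5
After 3 (insert_before(62)): list=[8, 62, 5, 4, 7] cursor@5
After 4 (delete_current): list=[8, 62, 4, 7] cursor@4
After 5 (insert_after(53)): list=[8, 62, 4, 53, 7] cursor@4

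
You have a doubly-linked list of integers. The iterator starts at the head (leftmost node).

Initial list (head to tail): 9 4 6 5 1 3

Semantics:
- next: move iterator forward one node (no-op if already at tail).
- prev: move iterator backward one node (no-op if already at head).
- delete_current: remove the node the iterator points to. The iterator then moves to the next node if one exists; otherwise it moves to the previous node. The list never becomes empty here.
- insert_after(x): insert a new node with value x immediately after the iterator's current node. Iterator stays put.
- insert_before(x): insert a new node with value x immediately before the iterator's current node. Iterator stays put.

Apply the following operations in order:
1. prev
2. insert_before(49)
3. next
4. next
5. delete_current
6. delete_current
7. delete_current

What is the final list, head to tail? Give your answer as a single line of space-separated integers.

Answer: 49 9 4 3

Derivation:
After 1 (prev): list=[9, 4, 6, 5, 1, 3] cursor@9
After 2 (insert_before(49)): list=[49, 9, 4, 6, 5, 1, 3] cursor@9
After 3 (next): list=[49, 9, 4, 6, 5, 1, 3] cursor@4
After 4 (next): list=[49, 9, 4, 6, 5, 1, 3] cursor@6
After 5 (delete_current): list=[49, 9, 4, 5, 1, 3] cursor@5
After 6 (delete_current): list=[49, 9, 4, 1, 3] cursor@1
After 7 (delete_current): list=[49, 9, 4, 3] cursor@3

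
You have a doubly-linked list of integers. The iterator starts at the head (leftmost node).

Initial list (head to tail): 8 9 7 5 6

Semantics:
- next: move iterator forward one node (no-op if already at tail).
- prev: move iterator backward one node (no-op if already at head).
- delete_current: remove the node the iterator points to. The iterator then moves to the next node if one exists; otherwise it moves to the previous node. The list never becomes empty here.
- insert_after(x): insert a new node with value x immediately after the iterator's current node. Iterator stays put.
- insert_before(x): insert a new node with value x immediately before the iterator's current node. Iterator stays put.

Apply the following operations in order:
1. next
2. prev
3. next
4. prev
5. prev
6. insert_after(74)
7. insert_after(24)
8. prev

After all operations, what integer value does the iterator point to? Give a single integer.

After 1 (next): list=[8, 9, 7, 5, 6] cursor@9
After 2 (prev): list=[8, 9, 7, 5, 6] cursor@8
After 3 (next): list=[8, 9, 7, 5, 6] cursor@9
After 4 (prev): list=[8, 9, 7, 5, 6] cursor@8
After 5 (prev): list=[8, 9, 7, 5, 6] cursor@8
After 6 (insert_after(74)): list=[8, 74, 9, 7, 5, 6] cursor@8
After 7 (insert_after(24)): list=[8, 24, 74, 9, 7, 5, 6] cursor@8
After 8 (prev): list=[8, 24, 74, 9, 7, 5, 6] cursor@8

Answer: 8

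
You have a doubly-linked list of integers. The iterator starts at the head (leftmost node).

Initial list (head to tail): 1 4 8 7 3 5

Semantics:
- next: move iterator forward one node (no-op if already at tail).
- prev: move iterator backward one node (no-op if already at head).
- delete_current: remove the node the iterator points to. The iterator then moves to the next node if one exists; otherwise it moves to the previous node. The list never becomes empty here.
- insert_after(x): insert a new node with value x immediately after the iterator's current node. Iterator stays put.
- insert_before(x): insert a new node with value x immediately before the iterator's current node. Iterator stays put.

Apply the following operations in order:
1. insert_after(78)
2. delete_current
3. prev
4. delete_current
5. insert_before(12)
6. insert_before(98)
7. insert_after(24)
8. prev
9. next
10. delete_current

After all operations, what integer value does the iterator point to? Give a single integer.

Answer: 24

Derivation:
After 1 (insert_after(78)): list=[1, 78, 4, 8, 7, 3, 5] cursor@1
After 2 (delete_current): list=[78, 4, 8, 7, 3, 5] cursor@78
After 3 (prev): list=[78, 4, 8, 7, 3, 5] cursor@78
After 4 (delete_current): list=[4, 8, 7, 3, 5] cursor@4
After 5 (insert_before(12)): list=[12, 4, 8, 7, 3, 5] cursor@4
After 6 (insert_before(98)): list=[12, 98, 4, 8, 7, 3, 5] cursor@4
After 7 (insert_after(24)): list=[12, 98, 4, 24, 8, 7, 3, 5] cursor@4
After 8 (prev): list=[12, 98, 4, 24, 8, 7, 3, 5] cursor@98
After 9 (next): list=[12, 98, 4, 24, 8, 7, 3, 5] cursor@4
After 10 (delete_current): list=[12, 98, 24, 8, 7, 3, 5] cursor@24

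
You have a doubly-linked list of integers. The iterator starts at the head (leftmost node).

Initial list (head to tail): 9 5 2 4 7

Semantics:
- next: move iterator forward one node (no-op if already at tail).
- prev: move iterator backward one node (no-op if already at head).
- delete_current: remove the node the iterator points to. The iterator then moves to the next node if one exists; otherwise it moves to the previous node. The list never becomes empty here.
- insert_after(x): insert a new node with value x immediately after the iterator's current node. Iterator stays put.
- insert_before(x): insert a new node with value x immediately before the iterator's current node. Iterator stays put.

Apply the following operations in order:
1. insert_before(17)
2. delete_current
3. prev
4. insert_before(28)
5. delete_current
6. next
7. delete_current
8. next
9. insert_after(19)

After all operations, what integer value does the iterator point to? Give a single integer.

Answer: 7

Derivation:
After 1 (insert_before(17)): list=[17, 9, 5, 2, 4, 7] cursor@9
After 2 (delete_current): list=[17, 5, 2, 4, 7] cursor@5
After 3 (prev): list=[17, 5, 2, 4, 7] cursor@17
After 4 (insert_before(28)): list=[28, 17, 5, 2, 4, 7] cursor@17
After 5 (delete_current): list=[28, 5, 2, 4, 7] cursor@5
After 6 (next): list=[28, 5, 2, 4, 7] cursor@2
After 7 (delete_current): list=[28, 5, 4, 7] cursor@4
After 8 (next): list=[28, 5, 4, 7] cursor@7
After 9 (insert_after(19)): list=[28, 5, 4, 7, 19] cursor@7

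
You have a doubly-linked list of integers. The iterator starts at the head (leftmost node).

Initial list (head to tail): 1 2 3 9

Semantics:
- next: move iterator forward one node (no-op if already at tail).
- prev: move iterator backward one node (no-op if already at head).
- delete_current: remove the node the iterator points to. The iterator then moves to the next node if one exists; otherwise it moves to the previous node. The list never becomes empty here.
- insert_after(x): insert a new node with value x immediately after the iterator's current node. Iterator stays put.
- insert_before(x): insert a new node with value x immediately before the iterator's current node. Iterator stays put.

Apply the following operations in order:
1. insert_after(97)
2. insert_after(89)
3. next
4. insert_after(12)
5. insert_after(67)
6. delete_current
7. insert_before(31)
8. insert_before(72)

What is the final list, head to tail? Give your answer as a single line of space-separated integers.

Answer: 1 31 72 67 12 97 2 3 9

Derivation:
After 1 (insert_after(97)): list=[1, 97, 2, 3, 9] cursor@1
After 2 (insert_after(89)): list=[1, 89, 97, 2, 3, 9] cursor@1
After 3 (next): list=[1, 89, 97, 2, 3, 9] cursor@89
After 4 (insert_after(12)): list=[1, 89, 12, 97, 2, 3, 9] cursor@89
After 5 (insert_after(67)): list=[1, 89, 67, 12, 97, 2, 3, 9] cursor@89
After 6 (delete_current): list=[1, 67, 12, 97, 2, 3, 9] cursor@67
After 7 (insert_before(31)): list=[1, 31, 67, 12, 97, 2, 3, 9] cursor@67
After 8 (insert_before(72)): list=[1, 31, 72, 67, 12, 97, 2, 3, 9] cursor@67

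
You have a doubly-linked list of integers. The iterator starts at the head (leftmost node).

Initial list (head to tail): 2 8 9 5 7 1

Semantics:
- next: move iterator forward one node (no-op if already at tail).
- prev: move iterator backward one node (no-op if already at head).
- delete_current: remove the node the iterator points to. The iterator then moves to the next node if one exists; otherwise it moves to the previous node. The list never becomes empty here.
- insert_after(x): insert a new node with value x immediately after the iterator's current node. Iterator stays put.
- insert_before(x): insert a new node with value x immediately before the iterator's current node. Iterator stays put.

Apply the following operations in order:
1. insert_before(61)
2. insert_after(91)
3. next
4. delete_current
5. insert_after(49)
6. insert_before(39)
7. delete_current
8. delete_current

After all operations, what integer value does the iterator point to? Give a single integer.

After 1 (insert_before(61)): list=[61, 2, 8, 9, 5, 7, 1] cursor@2
After 2 (insert_after(91)): list=[61, 2, 91, 8, 9, 5, 7, 1] cursor@2
After 3 (next): list=[61, 2, 91, 8, 9, 5, 7, 1] cursor@91
After 4 (delete_current): list=[61, 2, 8, 9, 5, 7, 1] cursor@8
After 5 (insert_after(49)): list=[61, 2, 8, 49, 9, 5, 7, 1] cursor@8
After 6 (insert_before(39)): list=[61, 2, 39, 8, 49, 9, 5, 7, 1] cursor@8
After 7 (delete_current): list=[61, 2, 39, 49, 9, 5, 7, 1] cursor@49
After 8 (delete_current): list=[61, 2, 39, 9, 5, 7, 1] cursor@9

Answer: 9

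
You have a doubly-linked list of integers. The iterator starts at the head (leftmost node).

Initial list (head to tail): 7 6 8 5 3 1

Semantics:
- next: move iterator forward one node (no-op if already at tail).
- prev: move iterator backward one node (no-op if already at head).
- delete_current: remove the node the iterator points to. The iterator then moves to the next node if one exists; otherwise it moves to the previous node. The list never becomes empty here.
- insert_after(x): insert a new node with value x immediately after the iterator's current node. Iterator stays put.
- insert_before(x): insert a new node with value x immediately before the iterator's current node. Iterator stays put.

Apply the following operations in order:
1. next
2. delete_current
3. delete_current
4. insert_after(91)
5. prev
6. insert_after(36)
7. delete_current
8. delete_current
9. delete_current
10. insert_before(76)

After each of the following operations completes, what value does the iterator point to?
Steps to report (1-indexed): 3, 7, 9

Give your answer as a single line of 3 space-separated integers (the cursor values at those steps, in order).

After 1 (next): list=[7, 6, 8, 5, 3, 1] cursor@6
After 2 (delete_current): list=[7, 8, 5, 3, 1] cursor@8
After 3 (delete_current): list=[7, 5, 3, 1] cursor@5
After 4 (insert_after(91)): list=[7, 5, 91, 3, 1] cursor@5
After 5 (prev): list=[7, 5, 91, 3, 1] cursor@7
After 6 (insert_after(36)): list=[7, 36, 5, 91, 3, 1] cursor@7
After 7 (delete_current): list=[36, 5, 91, 3, 1] cursor@36
After 8 (delete_current): list=[5, 91, 3, 1] cursor@5
After 9 (delete_current): list=[91, 3, 1] cursor@91
After 10 (insert_before(76)): list=[76, 91, 3, 1] cursor@91

Answer: 5 36 91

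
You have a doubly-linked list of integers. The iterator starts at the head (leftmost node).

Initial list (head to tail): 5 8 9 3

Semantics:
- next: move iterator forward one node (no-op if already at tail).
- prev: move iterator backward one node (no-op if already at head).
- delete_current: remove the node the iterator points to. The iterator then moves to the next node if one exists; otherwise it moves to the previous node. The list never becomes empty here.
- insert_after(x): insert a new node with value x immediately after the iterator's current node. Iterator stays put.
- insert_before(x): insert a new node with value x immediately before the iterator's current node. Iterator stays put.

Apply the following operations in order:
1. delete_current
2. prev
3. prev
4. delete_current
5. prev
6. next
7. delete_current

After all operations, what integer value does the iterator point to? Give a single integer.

Answer: 9

Derivation:
After 1 (delete_current): list=[8, 9, 3] cursor@8
After 2 (prev): list=[8, 9, 3] cursor@8
After 3 (prev): list=[8, 9, 3] cursor@8
After 4 (delete_current): list=[9, 3] cursor@9
After 5 (prev): list=[9, 3] cursor@9
After 6 (next): list=[9, 3] cursor@3
After 7 (delete_current): list=[9] cursor@9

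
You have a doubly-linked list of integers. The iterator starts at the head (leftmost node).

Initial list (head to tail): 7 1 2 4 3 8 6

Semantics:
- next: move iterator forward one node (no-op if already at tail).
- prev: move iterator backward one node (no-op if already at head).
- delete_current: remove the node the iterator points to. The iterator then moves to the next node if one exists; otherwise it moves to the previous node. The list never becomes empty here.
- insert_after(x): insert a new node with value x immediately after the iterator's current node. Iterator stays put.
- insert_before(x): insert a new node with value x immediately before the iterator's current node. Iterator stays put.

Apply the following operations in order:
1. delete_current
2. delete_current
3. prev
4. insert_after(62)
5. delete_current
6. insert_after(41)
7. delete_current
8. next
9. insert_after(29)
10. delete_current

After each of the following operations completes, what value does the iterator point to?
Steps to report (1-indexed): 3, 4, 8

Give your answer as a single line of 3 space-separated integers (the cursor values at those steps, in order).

Answer: 2 2 4

Derivation:
After 1 (delete_current): list=[1, 2, 4, 3, 8, 6] cursor@1
After 2 (delete_current): list=[2, 4, 3, 8, 6] cursor@2
After 3 (prev): list=[2, 4, 3, 8, 6] cursor@2
After 4 (insert_after(62)): list=[2, 62, 4, 3, 8, 6] cursor@2
After 5 (delete_current): list=[62, 4, 3, 8, 6] cursor@62
After 6 (insert_after(41)): list=[62, 41, 4, 3, 8, 6] cursor@62
After 7 (delete_current): list=[41, 4, 3, 8, 6] cursor@41
After 8 (next): list=[41, 4, 3, 8, 6] cursor@4
After 9 (insert_after(29)): list=[41, 4, 29, 3, 8, 6] cursor@4
After 10 (delete_current): list=[41, 29, 3, 8, 6] cursor@29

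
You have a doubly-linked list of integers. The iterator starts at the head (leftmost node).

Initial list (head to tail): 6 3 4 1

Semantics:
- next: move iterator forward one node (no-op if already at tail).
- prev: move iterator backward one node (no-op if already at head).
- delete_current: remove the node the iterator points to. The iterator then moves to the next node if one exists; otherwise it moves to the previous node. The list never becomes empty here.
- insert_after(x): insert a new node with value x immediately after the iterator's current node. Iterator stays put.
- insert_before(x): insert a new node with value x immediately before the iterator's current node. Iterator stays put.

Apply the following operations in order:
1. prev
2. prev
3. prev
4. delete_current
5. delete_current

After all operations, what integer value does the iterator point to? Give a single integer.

After 1 (prev): list=[6, 3, 4, 1] cursor@6
After 2 (prev): list=[6, 3, 4, 1] cursor@6
After 3 (prev): list=[6, 3, 4, 1] cursor@6
After 4 (delete_current): list=[3, 4, 1] cursor@3
After 5 (delete_current): list=[4, 1] cursor@4

Answer: 4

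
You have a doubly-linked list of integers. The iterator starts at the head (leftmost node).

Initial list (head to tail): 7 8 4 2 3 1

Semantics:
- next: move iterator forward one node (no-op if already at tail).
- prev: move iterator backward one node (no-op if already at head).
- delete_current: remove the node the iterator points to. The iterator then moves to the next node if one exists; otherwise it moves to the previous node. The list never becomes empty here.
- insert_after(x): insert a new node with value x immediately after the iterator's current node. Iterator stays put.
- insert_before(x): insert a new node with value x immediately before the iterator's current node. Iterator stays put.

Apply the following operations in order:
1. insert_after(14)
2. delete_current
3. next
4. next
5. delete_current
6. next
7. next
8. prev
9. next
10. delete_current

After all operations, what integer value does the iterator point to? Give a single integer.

After 1 (insert_after(14)): list=[7, 14, 8, 4, 2, 3, 1] cursor@7
After 2 (delete_current): list=[14, 8, 4, 2, 3, 1] cursor@14
After 3 (next): list=[14, 8, 4, 2, 3, 1] cursor@8
After 4 (next): list=[14, 8, 4, 2, 3, 1] cursor@4
After 5 (delete_current): list=[14, 8, 2, 3, 1] cursor@2
After 6 (next): list=[14, 8, 2, 3, 1] cursor@3
After 7 (next): list=[14, 8, 2, 3, 1] cursor@1
After 8 (prev): list=[14, 8, 2, 3, 1] cursor@3
After 9 (next): list=[14, 8, 2, 3, 1] cursor@1
After 10 (delete_current): list=[14, 8, 2, 3] cursor@3

Answer: 3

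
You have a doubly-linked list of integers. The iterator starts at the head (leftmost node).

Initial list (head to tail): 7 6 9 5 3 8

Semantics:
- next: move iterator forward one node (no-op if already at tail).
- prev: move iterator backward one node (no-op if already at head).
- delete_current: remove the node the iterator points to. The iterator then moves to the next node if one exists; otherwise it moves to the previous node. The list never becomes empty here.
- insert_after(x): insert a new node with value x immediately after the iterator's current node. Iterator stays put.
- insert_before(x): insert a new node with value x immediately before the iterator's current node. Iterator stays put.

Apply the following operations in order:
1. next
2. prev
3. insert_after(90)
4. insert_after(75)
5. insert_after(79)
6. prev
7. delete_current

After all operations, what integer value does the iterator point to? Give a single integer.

After 1 (next): list=[7, 6, 9, 5, 3, 8] cursor@6
After 2 (prev): list=[7, 6, 9, 5, 3, 8] cursor@7
After 3 (insert_after(90)): list=[7, 90, 6, 9, 5, 3, 8] cursor@7
After 4 (insert_after(75)): list=[7, 75, 90, 6, 9, 5, 3, 8] cursor@7
After 5 (insert_after(79)): list=[7, 79, 75, 90, 6, 9, 5, 3, 8] cursor@7
After 6 (prev): list=[7, 79, 75, 90, 6, 9, 5, 3, 8] cursor@7
After 7 (delete_current): list=[79, 75, 90, 6, 9, 5, 3, 8] cursor@79

Answer: 79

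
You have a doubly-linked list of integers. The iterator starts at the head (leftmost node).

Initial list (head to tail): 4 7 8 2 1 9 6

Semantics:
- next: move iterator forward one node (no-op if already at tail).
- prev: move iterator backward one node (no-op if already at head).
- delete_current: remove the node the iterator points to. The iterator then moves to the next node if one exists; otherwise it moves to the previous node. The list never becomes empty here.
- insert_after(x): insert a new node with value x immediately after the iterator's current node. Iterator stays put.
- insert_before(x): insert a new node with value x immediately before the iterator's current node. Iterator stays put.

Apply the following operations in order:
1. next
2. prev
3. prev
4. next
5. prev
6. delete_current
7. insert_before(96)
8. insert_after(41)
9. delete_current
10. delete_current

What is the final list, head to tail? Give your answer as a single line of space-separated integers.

After 1 (next): list=[4, 7, 8, 2, 1, 9, 6] cursor@7
After 2 (prev): list=[4, 7, 8, 2, 1, 9, 6] cursor@4
After 3 (prev): list=[4, 7, 8, 2, 1, 9, 6] cursor@4
After 4 (next): list=[4, 7, 8, 2, 1, 9, 6] cursor@7
After 5 (prev): list=[4, 7, 8, 2, 1, 9, 6] cursor@4
After 6 (delete_current): list=[7, 8, 2, 1, 9, 6] cursor@7
After 7 (insert_before(96)): list=[96, 7, 8, 2, 1, 9, 6] cursor@7
After 8 (insert_after(41)): list=[96, 7, 41, 8, 2, 1, 9, 6] cursor@7
After 9 (delete_current): list=[96, 41, 8, 2, 1, 9, 6] cursor@41
After 10 (delete_current): list=[96, 8, 2, 1, 9, 6] cursor@8

Answer: 96 8 2 1 9 6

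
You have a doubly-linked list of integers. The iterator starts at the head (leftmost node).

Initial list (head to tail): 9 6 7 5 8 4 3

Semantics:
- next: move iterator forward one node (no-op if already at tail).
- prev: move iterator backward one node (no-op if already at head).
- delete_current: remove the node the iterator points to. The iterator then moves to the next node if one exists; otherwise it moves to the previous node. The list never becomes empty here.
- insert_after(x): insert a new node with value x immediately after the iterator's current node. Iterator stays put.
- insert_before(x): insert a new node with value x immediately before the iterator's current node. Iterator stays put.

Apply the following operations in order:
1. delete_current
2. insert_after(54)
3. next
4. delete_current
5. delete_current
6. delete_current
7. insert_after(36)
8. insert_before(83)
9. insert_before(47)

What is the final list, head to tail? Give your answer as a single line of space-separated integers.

Answer: 6 83 47 8 36 4 3

Derivation:
After 1 (delete_current): list=[6, 7, 5, 8, 4, 3] cursor@6
After 2 (insert_after(54)): list=[6, 54, 7, 5, 8, 4, 3] cursor@6
After 3 (next): list=[6, 54, 7, 5, 8, 4, 3] cursor@54
After 4 (delete_current): list=[6, 7, 5, 8, 4, 3] cursor@7
After 5 (delete_current): list=[6, 5, 8, 4, 3] cursor@5
After 6 (delete_current): list=[6, 8, 4, 3] cursor@8
After 7 (insert_after(36)): list=[6, 8, 36, 4, 3] cursor@8
After 8 (insert_before(83)): list=[6, 83, 8, 36, 4, 3] cursor@8
After 9 (insert_before(47)): list=[6, 83, 47, 8, 36, 4, 3] cursor@8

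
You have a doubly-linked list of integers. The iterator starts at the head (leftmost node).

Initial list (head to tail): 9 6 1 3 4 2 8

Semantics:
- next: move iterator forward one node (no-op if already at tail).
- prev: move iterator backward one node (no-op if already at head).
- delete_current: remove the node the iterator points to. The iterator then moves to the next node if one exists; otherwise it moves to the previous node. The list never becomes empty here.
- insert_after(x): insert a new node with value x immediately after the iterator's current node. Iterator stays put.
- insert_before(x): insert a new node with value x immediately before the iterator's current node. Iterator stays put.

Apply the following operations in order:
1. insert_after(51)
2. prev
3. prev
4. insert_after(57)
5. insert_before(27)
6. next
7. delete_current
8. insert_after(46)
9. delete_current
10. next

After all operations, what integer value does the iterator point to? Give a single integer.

Answer: 6

Derivation:
After 1 (insert_after(51)): list=[9, 51, 6, 1, 3, 4, 2, 8] cursor@9
After 2 (prev): list=[9, 51, 6, 1, 3, 4, 2, 8] cursor@9
After 3 (prev): list=[9, 51, 6, 1, 3, 4, 2, 8] cursor@9
After 4 (insert_after(57)): list=[9, 57, 51, 6, 1, 3, 4, 2, 8] cursor@9
After 5 (insert_before(27)): list=[27, 9, 57, 51, 6, 1, 3, 4, 2, 8] cursor@9
After 6 (next): list=[27, 9, 57, 51, 6, 1, 3, 4, 2, 8] cursor@57
After 7 (delete_current): list=[27, 9, 51, 6, 1, 3, 4, 2, 8] cursor@51
After 8 (insert_after(46)): list=[27, 9, 51, 46, 6, 1, 3, 4, 2, 8] cursor@51
After 9 (delete_current): list=[27, 9, 46, 6, 1, 3, 4, 2, 8] cursor@46
After 10 (next): list=[27, 9, 46, 6, 1, 3, 4, 2, 8] cursor@6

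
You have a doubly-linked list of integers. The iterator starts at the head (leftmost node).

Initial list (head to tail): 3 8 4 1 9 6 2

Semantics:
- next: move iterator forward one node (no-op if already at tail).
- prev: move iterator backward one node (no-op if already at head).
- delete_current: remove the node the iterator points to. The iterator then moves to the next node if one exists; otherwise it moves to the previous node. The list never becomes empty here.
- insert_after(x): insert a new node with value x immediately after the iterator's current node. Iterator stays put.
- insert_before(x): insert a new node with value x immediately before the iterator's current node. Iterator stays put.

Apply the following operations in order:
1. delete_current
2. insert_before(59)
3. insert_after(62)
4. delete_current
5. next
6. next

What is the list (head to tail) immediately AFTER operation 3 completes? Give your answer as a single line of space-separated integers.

After 1 (delete_current): list=[8, 4, 1, 9, 6, 2] cursor@8
After 2 (insert_before(59)): list=[59, 8, 4, 1, 9, 6, 2] cursor@8
After 3 (insert_after(62)): list=[59, 8, 62, 4, 1, 9, 6, 2] cursor@8

Answer: 59 8 62 4 1 9 6 2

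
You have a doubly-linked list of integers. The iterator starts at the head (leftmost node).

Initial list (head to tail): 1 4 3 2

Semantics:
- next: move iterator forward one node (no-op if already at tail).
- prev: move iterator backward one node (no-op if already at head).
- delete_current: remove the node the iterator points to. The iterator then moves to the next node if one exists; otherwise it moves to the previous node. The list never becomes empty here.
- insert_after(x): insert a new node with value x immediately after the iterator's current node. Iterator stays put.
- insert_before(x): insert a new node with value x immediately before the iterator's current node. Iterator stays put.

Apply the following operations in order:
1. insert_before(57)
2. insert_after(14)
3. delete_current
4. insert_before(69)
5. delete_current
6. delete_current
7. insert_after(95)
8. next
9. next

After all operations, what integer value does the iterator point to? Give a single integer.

Answer: 2

Derivation:
After 1 (insert_before(57)): list=[57, 1, 4, 3, 2] cursor@1
After 2 (insert_after(14)): list=[57, 1, 14, 4, 3, 2] cursor@1
After 3 (delete_current): list=[57, 14, 4, 3, 2] cursor@14
After 4 (insert_before(69)): list=[57, 69, 14, 4, 3, 2] cursor@14
After 5 (delete_current): list=[57, 69, 4, 3, 2] cursor@4
After 6 (delete_current): list=[57, 69, 3, 2] cursor@3
After 7 (insert_after(95)): list=[57, 69, 3, 95, 2] cursor@3
After 8 (next): list=[57, 69, 3, 95, 2] cursor@95
After 9 (next): list=[57, 69, 3, 95, 2] cursor@2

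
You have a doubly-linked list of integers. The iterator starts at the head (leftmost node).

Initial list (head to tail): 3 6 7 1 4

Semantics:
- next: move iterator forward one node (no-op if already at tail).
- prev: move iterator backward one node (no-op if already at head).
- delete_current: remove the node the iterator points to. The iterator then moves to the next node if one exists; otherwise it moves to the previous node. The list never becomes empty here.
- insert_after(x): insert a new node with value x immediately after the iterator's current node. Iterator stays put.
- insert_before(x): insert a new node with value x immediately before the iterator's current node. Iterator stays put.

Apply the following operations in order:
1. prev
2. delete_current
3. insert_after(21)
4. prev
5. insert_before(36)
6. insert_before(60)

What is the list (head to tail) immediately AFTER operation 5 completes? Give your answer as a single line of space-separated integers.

After 1 (prev): list=[3, 6, 7, 1, 4] cursor@3
After 2 (delete_current): list=[6, 7, 1, 4] cursor@6
After 3 (insert_after(21)): list=[6, 21, 7, 1, 4] cursor@6
After 4 (prev): list=[6, 21, 7, 1, 4] cursor@6
After 5 (insert_before(36)): list=[36, 6, 21, 7, 1, 4] cursor@6

Answer: 36 6 21 7 1 4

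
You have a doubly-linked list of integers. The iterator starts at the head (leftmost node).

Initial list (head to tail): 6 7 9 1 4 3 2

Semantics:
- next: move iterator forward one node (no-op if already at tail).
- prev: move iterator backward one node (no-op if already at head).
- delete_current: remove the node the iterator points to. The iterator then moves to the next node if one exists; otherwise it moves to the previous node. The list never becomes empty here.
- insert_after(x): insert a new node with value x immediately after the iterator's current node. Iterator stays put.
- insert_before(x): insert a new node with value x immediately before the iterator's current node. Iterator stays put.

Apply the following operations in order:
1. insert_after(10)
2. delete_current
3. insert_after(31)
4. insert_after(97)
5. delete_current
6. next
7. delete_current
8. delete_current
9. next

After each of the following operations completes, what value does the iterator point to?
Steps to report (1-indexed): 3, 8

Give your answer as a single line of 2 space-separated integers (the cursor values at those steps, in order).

Answer: 10 9

Derivation:
After 1 (insert_after(10)): list=[6, 10, 7, 9, 1, 4, 3, 2] cursor@6
After 2 (delete_current): list=[10, 7, 9, 1, 4, 3, 2] cursor@10
After 3 (insert_after(31)): list=[10, 31, 7, 9, 1, 4, 3, 2] cursor@10
After 4 (insert_after(97)): list=[10, 97, 31, 7, 9, 1, 4, 3, 2] cursor@10
After 5 (delete_current): list=[97, 31, 7, 9, 1, 4, 3, 2] cursor@97
After 6 (next): list=[97, 31, 7, 9, 1, 4, 3, 2] cursor@31
After 7 (delete_current): list=[97, 7, 9, 1, 4, 3, 2] cursor@7
After 8 (delete_current): list=[97, 9, 1, 4, 3, 2] cursor@9
After 9 (next): list=[97, 9, 1, 4, 3, 2] cursor@1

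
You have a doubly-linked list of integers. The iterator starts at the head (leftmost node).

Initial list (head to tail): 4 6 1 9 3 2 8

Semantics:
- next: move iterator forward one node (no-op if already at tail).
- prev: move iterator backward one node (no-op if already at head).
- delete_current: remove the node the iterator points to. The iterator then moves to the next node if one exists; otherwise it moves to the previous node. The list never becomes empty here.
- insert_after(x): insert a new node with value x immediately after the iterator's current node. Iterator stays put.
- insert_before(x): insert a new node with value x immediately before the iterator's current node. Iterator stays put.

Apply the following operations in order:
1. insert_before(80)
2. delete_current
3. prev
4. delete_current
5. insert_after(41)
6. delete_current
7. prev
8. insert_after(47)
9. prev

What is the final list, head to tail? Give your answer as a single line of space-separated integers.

Answer: 41 47 1 9 3 2 8

Derivation:
After 1 (insert_before(80)): list=[80, 4, 6, 1, 9, 3, 2, 8] cursor@4
After 2 (delete_current): list=[80, 6, 1, 9, 3, 2, 8] cursor@6
After 3 (prev): list=[80, 6, 1, 9, 3, 2, 8] cursor@80
After 4 (delete_current): list=[6, 1, 9, 3, 2, 8] cursor@6
After 5 (insert_after(41)): list=[6, 41, 1, 9, 3, 2, 8] cursor@6
After 6 (delete_current): list=[41, 1, 9, 3, 2, 8] cursor@41
After 7 (prev): list=[41, 1, 9, 3, 2, 8] cursor@41
After 8 (insert_after(47)): list=[41, 47, 1, 9, 3, 2, 8] cursor@41
After 9 (prev): list=[41, 47, 1, 9, 3, 2, 8] cursor@41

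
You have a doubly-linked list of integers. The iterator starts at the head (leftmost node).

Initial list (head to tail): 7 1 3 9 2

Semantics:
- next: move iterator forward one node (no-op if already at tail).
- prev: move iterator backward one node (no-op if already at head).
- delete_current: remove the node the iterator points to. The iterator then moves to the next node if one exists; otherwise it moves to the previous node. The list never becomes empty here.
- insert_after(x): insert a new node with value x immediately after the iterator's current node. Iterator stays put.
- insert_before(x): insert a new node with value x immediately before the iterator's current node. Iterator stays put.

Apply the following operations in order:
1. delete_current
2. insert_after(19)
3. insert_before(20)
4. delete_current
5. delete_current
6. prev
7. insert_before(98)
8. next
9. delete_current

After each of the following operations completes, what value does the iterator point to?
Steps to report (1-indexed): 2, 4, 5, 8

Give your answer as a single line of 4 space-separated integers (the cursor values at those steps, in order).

Answer: 1 19 3 3

Derivation:
After 1 (delete_current): list=[1, 3, 9, 2] cursor@1
After 2 (insert_after(19)): list=[1, 19, 3, 9, 2] cursor@1
After 3 (insert_before(20)): list=[20, 1, 19, 3, 9, 2] cursor@1
After 4 (delete_current): list=[20, 19, 3, 9, 2] cursor@19
After 5 (delete_current): list=[20, 3, 9, 2] cursor@3
After 6 (prev): list=[20, 3, 9, 2] cursor@20
After 7 (insert_before(98)): list=[98, 20, 3, 9, 2] cursor@20
After 8 (next): list=[98, 20, 3, 9, 2] cursor@3
After 9 (delete_current): list=[98, 20, 9, 2] cursor@9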